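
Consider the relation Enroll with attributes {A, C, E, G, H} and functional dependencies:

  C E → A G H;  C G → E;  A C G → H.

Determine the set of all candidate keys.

CE, CG

Attribute C never appears on the right-hand side of any dependency, so C must belong to every candidate key.
{C}⁺ = {C}, which is not all of the schema, so we must add further attributes.
{C, E}⁺: CE→AGH adds A, G, H → {A, C, E, G, H}. Minimal: {E}⁺ = {E}; {C}⁺ = {C} — none reach the full schema.
{C, G}⁺: CG→E adds E; CE→AGH adds A, H → {A, C, E, G, H}. Minimal: {G}⁺ = {G}; {C}⁺ = {C} — none reach the full schema.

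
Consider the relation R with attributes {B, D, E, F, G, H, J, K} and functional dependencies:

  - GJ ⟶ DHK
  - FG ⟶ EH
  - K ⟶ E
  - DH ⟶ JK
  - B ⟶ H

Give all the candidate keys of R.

(B, D, F, G); (B, F, G, J)

Attributes B, F, G never appear on any right-hand side, so every candidate key must contain {B, F, G}.
{B, F, G}⁺ = {B, E, F, G, H}, which is not all of the schema, so we must add further attributes.
{B, D, F, G}⁺: FG→EH adds E, H; DH→JK adds J, K → {B, D, E, F, G, H, J, K}. Minimal: {D, F, G}⁺ = {D, E, F, G, H, J, K}; {B, F, G}⁺ = {B, E, F, G, H}; {B, D, G}⁺ = {B, D, E, G, H, J, K}; … — none reach the full schema.
{B, F, G, J}⁺: GJ→DHK adds D, H, K; FG→EH adds E → {B, D, E, F, G, H, J, K}. Minimal: {F, G, J}⁺ = {D, E, F, G, H, J, K}; {B, G, J}⁺ = {B, D, E, G, H, J, K}; {B, F, J}⁺ = {B, F, H, J}; … — none reach the full schema.
Any other superkey contains one of these as a subset, so there are no further candidate keys.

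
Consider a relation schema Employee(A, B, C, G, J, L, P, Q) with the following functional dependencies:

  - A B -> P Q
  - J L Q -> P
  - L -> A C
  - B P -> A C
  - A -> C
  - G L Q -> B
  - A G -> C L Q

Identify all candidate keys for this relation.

{A, G, J}⁺: A→C adds C; AG→CLQ adds L, Q; JLQ→P adds P; GLQ→B adds B → {A, B, C, G, J, L, P, Q}.
{G, J, L}⁺: L→AC adds A, C; AG→CLQ adds Q; JLQ→P adds P; GLQ→B adds B → {A, B, C, G, J, L, P, Q}.
{B, G, J, P}⁺: BP→AC adds A, C; AG→CLQ adds L, Q → {A, B, C, G, J, L, P, Q}.
Any other superkey contains one of these as a subset, so there are no further candidate keys.

AGJ; GJL; BGJP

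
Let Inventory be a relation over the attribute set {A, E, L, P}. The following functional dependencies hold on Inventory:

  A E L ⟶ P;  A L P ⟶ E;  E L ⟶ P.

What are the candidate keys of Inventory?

(A, E, L); (A, L, P)

Attributes A, L never appear on any right-hand side, so every candidate key must contain {A, L}.
{A, L}⁺ = {A, L}, which is not all of the schema, so we must add further attributes.
{A, E, L}⁺: AEL→P adds P → {A, E, L, P}. Minimal: {E, L}⁺ = {E, L, P}; {A, L}⁺ = {A, L}; {A, E}⁺ = {A, E} — none reach the full schema.
{A, L, P}⁺: ALP→E adds E → {A, E, L, P}. Minimal: {L, P}⁺ = {L, P}; {A, P}⁺ = {A, P}; {A, L}⁺ = {A, L} — none reach the full schema.
Any other superkey contains one of these as a subset, so there are no further candidate keys.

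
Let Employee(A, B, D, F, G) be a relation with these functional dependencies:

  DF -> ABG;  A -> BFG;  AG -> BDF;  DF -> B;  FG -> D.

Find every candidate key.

{A}, {D, F}, {F, G}

{A}⁺: A→BFG adds B, F, G; AG→BDF adds D → {A, B, D, F, G}.
{D, F}⁺: DF→ABG adds A, B, G → {A, B, D, F, G}.
{F, G}⁺: FG→D adds D; DF→ABG adds A, B → {A, B, D, F, G}.
Any other superkey contains one of these as a subset, so there are no further candidate keys.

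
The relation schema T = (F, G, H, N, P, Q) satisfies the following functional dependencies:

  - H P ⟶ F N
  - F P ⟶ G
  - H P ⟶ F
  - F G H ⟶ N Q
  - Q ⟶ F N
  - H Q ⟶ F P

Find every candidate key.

Attribute H never appears on the right-hand side of any dependency, so H must belong to every candidate key.
{H}⁺ = {H}, which is not all of the schema, so we must add further attributes.
{H, P}⁺: HP→FN adds F, N; FP→G adds G; FGH→NQ adds Q → {F, G, H, N, P, Q}. Minimal: {P}⁺ = {P}; {H}⁺ = {H} — none reach the full schema.
{H, Q}⁺: Q→FN adds F, N; HQ→FP adds P; FP→G adds G → {F, G, H, N, P, Q}. Minimal: {Q}⁺ = {F, N, Q}; {H}⁺ = {H} — none reach the full schema.
{F, G, H}⁺: FGH→NQ adds N, Q; HQ→FP adds P → {F, G, H, N, P, Q}. Minimal: {G, H}⁺ = {G, H}; {F, H}⁺ = {F, H}; {F, G}⁺ = {F, G} — none reach the full schema.

(H, P), (H, Q), (F, G, H)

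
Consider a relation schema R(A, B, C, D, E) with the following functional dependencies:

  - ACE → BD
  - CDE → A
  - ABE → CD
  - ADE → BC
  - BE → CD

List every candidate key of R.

BE, ACE, ADE, CDE

{B, E}⁺: BE→CD adds C, D; CDE→A adds A → {A, B, C, D, E}. Minimal: {E}⁺ = {E}; {B}⁺ = {B} — none reach the full schema.
{A, C, E}⁺: ACE→BD adds B, D → {A, B, C, D, E}. Minimal: {C, E}⁺ = {C, E}; {A, E}⁺ = {A, E}; {A, C}⁺ = {A, C} — none reach the full schema.
{A, D, E}⁺: ADE→BC adds B, C → {A, B, C, D, E}. Minimal: {D, E}⁺ = {D, E}; {A, E}⁺ = {A, E}; {A, D}⁺ = {A, D} — none reach the full schema.
{C, D, E}⁺: CDE→A adds A; ADE→BC adds B → {A, B, C, D, E}. Minimal: {D, E}⁺ = {D, E}; {C, E}⁺ = {C, E}; {C, D}⁺ = {C, D} — none reach the full schema.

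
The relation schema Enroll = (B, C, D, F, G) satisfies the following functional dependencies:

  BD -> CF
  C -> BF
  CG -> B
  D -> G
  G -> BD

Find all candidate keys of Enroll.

{D}⁺: D→G adds G; G→BD adds B; BD→CF adds C, F → {B, C, D, F, G}.
{G}⁺: G→BD adds B, D; BD→CF adds C, F → {B, C, D, F, G}.
Any other superkey contains one of these as a subset, so there are no further candidate keys.

{D}, {G}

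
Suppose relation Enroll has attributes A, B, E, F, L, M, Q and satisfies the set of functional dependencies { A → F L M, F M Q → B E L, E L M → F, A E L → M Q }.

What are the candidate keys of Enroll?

(A, E), (A, Q)

Attribute A never appears on the right-hand side of any dependency, so A must belong to every candidate key.
{A}⁺ = {A, F, L, M}, which is not all of the schema, so we must add further attributes.
{A, E}⁺: A→FLM adds F, L, M; AEL→MQ adds Q; FMQ→BEL adds B → {A, B, E, F, L, M, Q}. Minimal: {E}⁺ = {E}; {A}⁺ = {A, F, L, M} — none reach the full schema.
{A, Q}⁺: A→FLM adds F, L, M; FMQ→BEL adds B, E → {A, B, E, F, L, M, Q}. Minimal: {Q}⁺ = {Q}; {A}⁺ = {A, F, L, M} — none reach the full schema.
Any other superkey contains one of these as a subset, so there are no further candidate keys.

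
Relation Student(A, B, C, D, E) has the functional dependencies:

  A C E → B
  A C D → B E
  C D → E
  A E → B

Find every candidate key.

{A, C, D}⁺: ACD→BE adds B, E → {A, B, C, D, E}.
No other minimal superkey exists.

(A, C, D)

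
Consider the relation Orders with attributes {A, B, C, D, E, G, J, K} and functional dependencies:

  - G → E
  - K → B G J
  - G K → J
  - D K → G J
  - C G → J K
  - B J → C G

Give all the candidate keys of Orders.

{A, D, K}; {A, B, D, J}; {A, C, D, G}

Attributes A, D never appear on any right-hand side, so every candidate key must contain {A, D}.
{A, D}⁺ = {A, D}, which is not all of the schema, so we must add further attributes.
{A, D, K}⁺: K→BGJ adds B, G, J; BJ→CG adds C; G→E adds E → {A, B, C, D, E, G, J, K}.
{A, B, D, J}⁺: BJ→CG adds C, G; G→E adds E; CG→JK adds K → {A, B, C, D, E, G, J, K}.
{A, C, D, G}⁺: G→E adds E; CG→JK adds J, K; K→BGJ adds B → {A, B, C, D, E, G, J, K}.
Any other superkey contains one of these as a subset, so there are no further candidate keys.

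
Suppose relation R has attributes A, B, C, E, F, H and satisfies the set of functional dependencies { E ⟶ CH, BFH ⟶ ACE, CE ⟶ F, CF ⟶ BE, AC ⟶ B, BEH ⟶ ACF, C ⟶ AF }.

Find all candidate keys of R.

{C}⁺: C→AF adds A, F; CF→BE adds B, E; E→CH adds H → {A, B, C, E, F, H}.
{E}⁺: E→CH adds C, H; CE→F adds F; CF→BE adds B; BEH→ACF adds A → {A, B, C, E, F, H}.
{B, F, H}⁺: BFH→ACE adds A, C, E → {A, B, C, E, F, H}.

C; E; BFH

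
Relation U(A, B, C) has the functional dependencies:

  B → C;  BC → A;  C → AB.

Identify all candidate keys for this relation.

{B}⁺: B→C adds C; BC→A adds A → {A, B, C}.
{C}⁺: C→AB adds A, B → {A, B, C}.
Any other superkey contains one of these as a subset, so there are no further candidate keys.

(B); (C)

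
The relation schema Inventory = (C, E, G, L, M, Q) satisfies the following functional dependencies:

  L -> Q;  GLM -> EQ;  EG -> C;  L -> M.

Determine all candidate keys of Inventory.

Attributes G, L never appear on any right-hand side, so every candidate key must contain {G, L}.
{G, L}⁺ = {C, E, G, L, M, Q}, which is all of the schema, so {G, L} is the only candidate key.

(G, L)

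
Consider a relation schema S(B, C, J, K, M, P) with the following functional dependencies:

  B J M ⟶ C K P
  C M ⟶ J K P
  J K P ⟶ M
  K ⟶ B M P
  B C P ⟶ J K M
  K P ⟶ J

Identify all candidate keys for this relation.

{K}⁺: K→BMP adds B, M, P; KP→J adds J; BJM→CKP adds C → {B, C, J, K, M, P}.
{C, M}⁺: CM→JKP adds J, K, P; K→BMP adds B → {B, C, J, K, M, P}.
{B, C, P}⁺: BCP→JKM adds J, K, M → {B, C, J, K, M, P}.
{B, J, M}⁺: BJM→CKP adds C, K, P → {B, C, J, K, M, P}.

{K}, {C, M}, {B, C, P}, {B, J, M}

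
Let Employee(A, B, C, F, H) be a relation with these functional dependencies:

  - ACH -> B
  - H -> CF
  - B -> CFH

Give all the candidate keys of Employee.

Attribute A never appears on the right-hand side of any dependency, so A must belong to every candidate key.
{A}⁺ = {A}, which is not all of the schema, so we must add further attributes.
{A, B}⁺: B→CFH adds C, F, H → {A, B, C, F, H}. Minimal: {B}⁺ = {B, C, F, H}; {A}⁺ = {A} — none reach the full schema.
{A, H}⁺: H→CF adds C, F; ACH→B adds B → {A, B, C, F, H}. Minimal: {H}⁺ = {C, F, H}; {A}⁺ = {A} — none reach the full schema.
Any other superkey contains one of these as a subset, so there are no further candidate keys.

{A, B}; {A, H}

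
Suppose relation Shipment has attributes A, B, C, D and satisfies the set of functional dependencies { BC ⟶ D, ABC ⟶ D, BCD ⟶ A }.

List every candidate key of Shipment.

{B, C}⁺: BC→D adds D; BCD→A adds A → {A, B, C, D}.

BC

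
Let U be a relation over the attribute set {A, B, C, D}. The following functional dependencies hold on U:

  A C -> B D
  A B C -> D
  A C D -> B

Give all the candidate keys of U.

{A, C}

Attributes A, C never appear on any right-hand side, so every candidate key must contain {A, C}.
{A, C}⁺ = {A, B, C, D}, which is all of the schema, so {A, C} is the only candidate key.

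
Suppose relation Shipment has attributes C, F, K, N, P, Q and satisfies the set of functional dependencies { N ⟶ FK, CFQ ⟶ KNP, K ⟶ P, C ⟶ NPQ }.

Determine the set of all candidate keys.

C

Attribute C never appears on the right-hand side of any dependency, so C must belong to every candidate key.
{C}⁺ = {C, F, K, N, P, Q}, which is all of the schema, so {C} is the only candidate key.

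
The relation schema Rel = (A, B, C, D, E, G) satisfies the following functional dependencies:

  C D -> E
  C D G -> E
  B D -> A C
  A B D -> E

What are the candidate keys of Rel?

Attributes B, D, G never appear on any right-hand side, so every candidate key must contain {B, D, G}.
{B, D, G}⁺ = {A, B, C, D, E, G}, which is all of the schema, so {B, D, G} is the only candidate key.

{B, D, G}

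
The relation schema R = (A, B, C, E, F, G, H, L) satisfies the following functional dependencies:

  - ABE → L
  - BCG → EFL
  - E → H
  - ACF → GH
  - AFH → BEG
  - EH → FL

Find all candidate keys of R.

Attributes A, C never appear on any right-hand side, so every candidate key must contain {A, C}.
{A, C}⁺ = {A, C}, which is not all of the schema, so we must add further attributes.
{A, C, E}⁺: E→H adds H; EH→FL adds F, L; ACF→GH adds G; AFH→BEG adds B → {A, B, C, E, F, G, H, L}. Minimal: {C, E}⁺ = {C, E, F, H, L}; {A, E}⁺ = {A, B, E, F, G, H, L}; {A, C}⁺ = {A, C} — none reach the full schema.
{A, C, F}⁺: ACF→GH adds G, H; AFH→BEG adds B, E; EH→FL adds L → {A, B, C, E, F, G, H, L}. Minimal: {C, F}⁺ = {C, F}; {A, F}⁺ = {A, F}; {A, C}⁺ = {A, C} — none reach the full schema.
{A, B, C, G}⁺: BCG→EFL adds E, F, L; E→H adds H → {A, B, C, E, F, G, H, L}. Minimal: {B, C, G}⁺ = {B, C, E, F, G, H, L}; {A, C, G}⁺ = {A, C, G}; {A, B, G}⁺ = {A, B, G}; … — none reach the full schema.
Any other superkey contains one of these as a subset, so there are no further candidate keys.

(A, C, E); (A, C, F); (A, B, C, G)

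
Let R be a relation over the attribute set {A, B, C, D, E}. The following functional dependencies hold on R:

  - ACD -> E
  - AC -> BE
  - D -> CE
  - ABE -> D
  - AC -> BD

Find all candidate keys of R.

{A, C}⁺: AC→BE adds B, E; ABE→D adds D → {A, B, C, D, E}.
{A, D}⁺: D→CE adds C, E; AC→BD adds B → {A, B, C, D, E}.
{A, B, E}⁺: ABE→D adds D; D→CE adds C → {A, B, C, D, E}.

AC; AD; ABE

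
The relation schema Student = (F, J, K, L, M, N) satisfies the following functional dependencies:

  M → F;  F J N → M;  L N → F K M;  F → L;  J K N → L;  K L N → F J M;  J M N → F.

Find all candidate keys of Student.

{F, N}; {L, N}; {M, N}; {J, K, N}

Attribute N never appears on the right-hand side of any dependency, so N must belong to every candidate key.
{N}⁺ = {N}, which is not all of the schema, so we must add further attributes.
{F, N}⁺: F→L adds L; LN→FKM adds K, M; KLN→FJM adds J → {F, J, K, L, M, N}.
{L, N}⁺: LN→FKM adds F, K, M; KLN→FJM adds J → {F, J, K, L, M, N}.
{M, N}⁺: M→F adds F; F→L adds L; LN→FKM adds K; KLN→FJM adds J → {F, J, K, L, M, N}.
{J, K, N}⁺: JKN→L adds L; KLN→FJM adds F, M → {F, J, K, L, M, N}.
Any other superkey contains one of these as a subset, so there are no further candidate keys.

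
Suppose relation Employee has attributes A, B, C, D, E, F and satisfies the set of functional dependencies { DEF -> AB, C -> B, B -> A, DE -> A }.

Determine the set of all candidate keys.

Attributes C, D, E, F never appear on any right-hand side, so every candidate key must contain {C, D, E, F}.
{C, D, E, F}⁺ = {A, B, C, D, E, F}, which is all of the schema, so {C, D, E, F} is the only candidate key.

CDEF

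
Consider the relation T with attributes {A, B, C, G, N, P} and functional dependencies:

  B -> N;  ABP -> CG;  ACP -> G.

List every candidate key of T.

{A, B, P}

Attributes A, B, P never appear on any right-hand side, so every candidate key must contain {A, B, P}.
{A, B, P}⁺ = {A, B, C, G, N, P}, which is all of the schema, so {A, B, P} is the only candidate key.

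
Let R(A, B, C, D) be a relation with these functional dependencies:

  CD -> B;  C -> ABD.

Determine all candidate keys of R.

(C)

Attribute C never appears on the right-hand side of any dependency, so C must belong to every candidate key.
{C}⁺ = {A, B, C, D}, which is all of the schema, so {C} is the only candidate key.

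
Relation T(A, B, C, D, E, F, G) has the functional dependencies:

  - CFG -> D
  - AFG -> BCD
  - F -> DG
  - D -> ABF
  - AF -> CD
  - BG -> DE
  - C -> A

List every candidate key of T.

{D}⁺: D→ABF adds A, B, F; AF→CD adds C; F→DG adds G; BG→DE adds E → {A, B, C, D, E, F, G}.
{F}⁺: F→DG adds D, G; D→ABF adds A, B; AF→CD adds C; BG→DE adds E → {A, B, C, D, E, F, G}.
{B, G}⁺: BG→DE adds D, E; D→ABF adds A, F; AF→CD adds C → {A, B, C, D, E, F, G}. Minimal: {G}⁺ = {G}; {B}⁺ = {B} — none reach the full schema.
Any other superkey contains one of these as a subset, so there are no further candidate keys.

{D}; {F}; {B, G}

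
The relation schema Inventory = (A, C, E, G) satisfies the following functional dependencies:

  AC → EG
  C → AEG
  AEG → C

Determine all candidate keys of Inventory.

{C}⁺: C→AEG adds A, E, G → {A, C, E, G}.
{A, E, G}⁺: AEG→C adds C → {A, C, E, G}. Minimal: {E, G}⁺ = {E, G}; {A, G}⁺ = {A, G}; {A, E}⁺ = {A, E} — none reach the full schema.

{C}, {A, E, G}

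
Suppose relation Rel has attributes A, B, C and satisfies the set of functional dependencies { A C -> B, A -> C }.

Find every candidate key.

Attribute A never appears on the right-hand side of any dependency, so A must belong to every candidate key.
{A}⁺ = {A, B, C}, which is all of the schema, so {A} is the only candidate key.

{A}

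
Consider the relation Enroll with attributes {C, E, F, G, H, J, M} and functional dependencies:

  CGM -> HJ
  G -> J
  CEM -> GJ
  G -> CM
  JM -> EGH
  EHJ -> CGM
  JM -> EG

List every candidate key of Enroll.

Attribute F never appears on the right-hand side of any dependency, so F must belong to every candidate key.
{F}⁺ = {F}, which is not all of the schema, so we must add further attributes.
{F, G}⁺: G→J adds J; G→CM adds C, M; JM→EGH adds E, H → {C, E, F, G, H, J, M}. Minimal: {G}⁺ = {C, E, G, H, J, M}; {F}⁺ = {F} — none reach the full schema.
{F, J, M}⁺: JM→EGH adds E, G, H; EHJ→CGM adds C → {C, E, F, G, H, J, M}. Minimal: {J, M}⁺ = {C, E, G, H, J, M}; {F, M}⁺ = {F, M}; {F, J}⁺ = {F, J} — none reach the full schema.
{C, E, F, M}⁺: CEM→GJ adds G, J; JM→EGH adds H → {C, E, F, G, H, J, M}. Minimal: {E, F, M}⁺ = {E, F, M}; {C, F, M}⁺ = {C, F, M}; {C, E, M}⁺ = {C, E, G, H, J, M}; … — none reach the full schema.
{E, F, H, J}⁺: EHJ→CGM adds C, G, M → {C, E, F, G, H, J, M}. Minimal: {F, H, J}⁺ = {F, H, J}; {E, H, J}⁺ = {C, E, G, H, J, M}; {E, F, J}⁺ = {E, F, J}; … — none reach the full schema.
Any other superkey contains one of these as a subset, so there are no further candidate keys.

{F, G}; {F, J, M}; {C, E, F, M}; {E, F, H, J}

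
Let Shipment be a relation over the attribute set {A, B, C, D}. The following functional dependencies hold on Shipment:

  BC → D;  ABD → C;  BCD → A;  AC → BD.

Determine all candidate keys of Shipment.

{A, C}; {B, C}; {A, B, D}

{A, C}⁺: AC→BD adds B, D → {A, B, C, D}.
{B, C}⁺: BC→D adds D; BCD→A adds A → {A, B, C, D}.
{A, B, D}⁺: ABD→C adds C → {A, B, C, D}.
Any other superkey contains one of these as a subset, so there are no further candidate keys.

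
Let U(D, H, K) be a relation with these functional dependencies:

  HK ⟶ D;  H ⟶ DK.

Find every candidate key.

{H}

Attribute H never appears on the right-hand side of any dependency, so H must belong to every candidate key.
{H}⁺ = {D, H, K}, which is all of the schema, so {H} is the only candidate key.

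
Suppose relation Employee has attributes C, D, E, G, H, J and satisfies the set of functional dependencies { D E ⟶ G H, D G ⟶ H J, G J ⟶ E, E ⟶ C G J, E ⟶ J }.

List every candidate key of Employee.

DE, DG

Attribute D never appears on the right-hand side of any dependency, so D must belong to every candidate key.
{D}⁺ = {D}, which is not all of the schema, so we must add further attributes.
{D, E}⁺: DE→GH adds G, H; DG→HJ adds J; E→CGJ adds C → {C, D, E, G, H, J}. Minimal: {E}⁺ = {C, E, G, J}; {D}⁺ = {D} — none reach the full schema.
{D, G}⁺: DG→HJ adds H, J; GJ→E adds E; E→CGJ adds C → {C, D, E, G, H, J}. Minimal: {G}⁺ = {G}; {D}⁺ = {D} — none reach the full schema.
Any other superkey contains one of these as a subset, so there are no further candidate keys.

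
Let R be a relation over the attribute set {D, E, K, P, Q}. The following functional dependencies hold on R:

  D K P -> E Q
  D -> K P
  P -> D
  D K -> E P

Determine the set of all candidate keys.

(D), (P)

{D}⁺: D→KP adds K, P; DK→EP adds E; DKP→EQ adds Q → {D, E, K, P, Q}.
{P}⁺: P→D adds D; D→KP adds K; DK→EP adds E; DKP→EQ adds Q → {D, E, K, P, Q}.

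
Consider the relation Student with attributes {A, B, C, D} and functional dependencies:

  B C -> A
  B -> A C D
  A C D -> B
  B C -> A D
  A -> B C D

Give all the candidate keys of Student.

(A), (B)

{A}⁺: A→BCD adds B, C, D → {A, B, C, D}.
{B}⁺: B→ACD adds A, C, D → {A, B, C, D}.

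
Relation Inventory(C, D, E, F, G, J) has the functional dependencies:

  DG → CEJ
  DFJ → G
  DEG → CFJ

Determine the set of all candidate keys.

{D, G}⁺: DG→CEJ adds C, E, J; DEG→CFJ adds F → {C, D, E, F, G, J}. Minimal: {G}⁺ = {G}; {D}⁺ = {D} — none reach the full schema.
{D, F, J}⁺: DFJ→G adds G; DG→CEJ adds C, E → {C, D, E, F, G, J}. Minimal: {F, J}⁺ = {F, J}; {D, J}⁺ = {D, J}; {D, F}⁺ = {D, F} — none reach the full schema.
Any other superkey contains one of these as a subset, so there are no further candidate keys.

DG, DFJ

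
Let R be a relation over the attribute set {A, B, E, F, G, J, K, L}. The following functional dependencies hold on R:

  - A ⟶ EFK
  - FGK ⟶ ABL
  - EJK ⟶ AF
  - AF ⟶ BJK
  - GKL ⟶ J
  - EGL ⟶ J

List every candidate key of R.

AG, FGK, EGJK, EGKL

Attribute G never appears on the right-hand side of any dependency, so G must belong to every candidate key.
{G}⁺ = {G}, which is not all of the schema, so we must add further attributes.
{A, G}⁺: A→EFK adds E, F, K; FGK→ABL adds B, L; AF→BJK adds J → {A, B, E, F, G, J, K, L}.
{F, G, K}⁺: FGK→ABL adds A, B, L; AF→BJK adds J; A→EFK adds E → {A, B, E, F, G, J, K, L}.
{E, G, J, K}⁺: EJK→AF adds A, F; AF→BJK adds B; FGK→ABL adds L → {A, B, E, F, G, J, K, L}.
{E, G, K, L}⁺: GKL→J adds J; EJK→AF adds A, F; AF→BJK adds B → {A, B, E, F, G, J, K, L}.
Any other superkey contains one of these as a subset, so there are no further candidate keys.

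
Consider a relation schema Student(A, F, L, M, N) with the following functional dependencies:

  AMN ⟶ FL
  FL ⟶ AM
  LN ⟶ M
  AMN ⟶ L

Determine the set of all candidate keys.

Attribute N never appears on the right-hand side of any dependency, so N must belong to every candidate key.
{N}⁺ = {N}, which is not all of the schema, so we must add further attributes.
{A, L, N}⁺: LN→M adds M; AMN→FL adds F → {A, F, L, M, N}. Minimal: {L, N}⁺ = {L, M, N}; {A, N}⁺ = {A, N}; {A, L}⁺ = {A, L} — none reach the full schema.
{A, M, N}⁺: AMN→FL adds F, L → {A, F, L, M, N}. Minimal: {M, N}⁺ = {M, N}; {A, N}⁺ = {A, N}; {A, M}⁺ = {A, M} — none reach the full schema.
{F, L, N}⁺: FL→AM adds A, M → {A, F, L, M, N}. Minimal: {L, N}⁺ = {L, M, N}; {F, N}⁺ = {F, N}; {F, L}⁺ = {A, F, L, M} — none reach the full schema.

{A, L, N}; {A, M, N}; {F, L, N}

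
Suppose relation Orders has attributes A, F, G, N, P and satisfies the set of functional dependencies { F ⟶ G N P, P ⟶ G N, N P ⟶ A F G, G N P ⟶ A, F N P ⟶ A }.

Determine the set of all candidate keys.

(F); (P)

{F}⁺: F→GNP adds G, N, P; NP→AFG adds A → {A, F, G, N, P}.
{P}⁺: P→GN adds G, N; NP→AFG adds A, F → {A, F, G, N, P}.
Any other superkey contains one of these as a subset, so there are no further candidate keys.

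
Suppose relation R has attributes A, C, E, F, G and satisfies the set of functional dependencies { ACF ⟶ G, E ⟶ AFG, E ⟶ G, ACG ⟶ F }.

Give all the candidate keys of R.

CE

Attributes C, E never appear on any right-hand side, so every candidate key must contain {C, E}.
{C, E}⁺ = {A, C, E, F, G}, which is all of the schema, so {C, E} is the only candidate key.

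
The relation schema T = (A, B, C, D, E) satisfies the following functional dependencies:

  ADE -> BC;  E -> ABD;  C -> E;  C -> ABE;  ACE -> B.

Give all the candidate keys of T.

{C}⁺: C→E adds E; C→ABE adds A, B; E→ABD adds D → {A, B, C, D, E}.
{E}⁺: E→ABD adds A, B, D; ADE→BC adds C → {A, B, C, D, E}.
Any other superkey contains one of these as a subset, so there are no further candidate keys.

{C}; {E}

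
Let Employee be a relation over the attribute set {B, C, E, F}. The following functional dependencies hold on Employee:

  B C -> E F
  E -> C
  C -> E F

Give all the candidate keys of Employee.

(B, C); (B, E)

Attribute B never appears on the right-hand side of any dependency, so B must belong to every candidate key.
{B}⁺ = {B}, which is not all of the schema, so we must add further attributes.
{B, C}⁺: BC→EF adds E, F → {B, C, E, F}. Minimal: {C}⁺ = {C, E, F}; {B}⁺ = {B} — none reach the full schema.
{B, E}⁺: E→C adds C; C→EF adds F → {B, C, E, F}. Minimal: {E}⁺ = {C, E, F}; {B}⁺ = {B} — none reach the full schema.
Any other superkey contains one of these as a subset, so there are no further candidate keys.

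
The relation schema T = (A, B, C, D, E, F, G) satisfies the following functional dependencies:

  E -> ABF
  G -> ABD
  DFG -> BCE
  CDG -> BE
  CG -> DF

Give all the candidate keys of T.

{C, G}⁺: G→ABD adds A, B, D; CDG→BE adds E; CG→DF adds F → {A, B, C, D, E, F, G}. Minimal: {G}⁺ = {A, B, D, G}; {C}⁺ = {C} — none reach the full schema.
{E, G}⁺: E→ABF adds A, B, F; G→ABD adds D; DFG→BCE adds C → {A, B, C, D, E, F, G}. Minimal: {G}⁺ = {A, B, D, G}; {E}⁺ = {A, B, E, F} — none reach the full schema.
{F, G}⁺: G→ABD adds A, B, D; DFG→BCE adds C, E → {A, B, C, D, E, F, G}. Minimal: {G}⁺ = {A, B, D, G}; {F}⁺ = {F} — none reach the full schema.

{C, G}, {E, G}, {F, G}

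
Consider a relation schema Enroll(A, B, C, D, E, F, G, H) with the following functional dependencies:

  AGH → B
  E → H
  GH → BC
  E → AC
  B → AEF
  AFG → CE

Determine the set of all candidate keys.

Attributes D, G never appear on any right-hand side, so every candidate key must contain {D, G}.
{D, G}⁺ = {D, G}, which is not all of the schema, so we must add further attributes.
{B, D, G}⁺: B→AEF adds A, E, F; AFG→CE adds C; E→H adds H → {A, B, C, D, E, F, G, H}. Minimal: {D, G}⁺ = {D, G}; {B, G}⁺ = {A, B, C, E, F, G, H}; {B, D}⁺ = {A, B, C, D, E, F, H} — none reach the full schema.
{D, E, G}⁺: E→H adds H; GH→BC adds B, C; E→AC adds A; B→AEF adds F → {A, B, C, D, E, F, G, H}. Minimal: {E, G}⁺ = {A, B, C, E, F, G, H}; {D, G}⁺ = {D, G}; {D, E}⁺ = {A, C, D, E, H} — none reach the full schema.
{D, G, H}⁺: GH→BC adds B, C; B→AEF adds A, E, F → {A, B, C, D, E, F, G, H}. Minimal: {G, H}⁺ = {A, B, C, E, F, G, H}; {D, H}⁺ = {D, H}; {D, G}⁺ = {D, G} — none reach the full schema.
{A, D, F, G}⁺: AFG→CE adds C, E; E→H adds H; GH→BC adds B → {A, B, C, D, E, F, G, H}. Minimal: {D, F, G}⁺ = {D, F, G}; {A, F, G}⁺ = {A, B, C, E, F, G, H}; {A, D, G}⁺ = {A, D, G}; … — none reach the full schema.

{B, D, G}; {D, E, G}; {D, G, H}; {A, D, F, G}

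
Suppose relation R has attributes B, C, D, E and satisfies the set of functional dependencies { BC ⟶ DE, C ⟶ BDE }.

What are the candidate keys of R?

{C}

{C}⁺: C→BDE adds B, D, E → {B, C, D, E}.
No other minimal superkey exists.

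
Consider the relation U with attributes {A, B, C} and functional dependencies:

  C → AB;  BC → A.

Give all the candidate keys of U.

{C}

Attribute C never appears on the right-hand side of any dependency, so C must belong to every candidate key.
{C}⁺ = {A, B, C}, which is all of the schema, so {C} is the only candidate key.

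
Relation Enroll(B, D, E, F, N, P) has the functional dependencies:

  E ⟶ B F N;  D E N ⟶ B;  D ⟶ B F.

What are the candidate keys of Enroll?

Attributes D, E, P never appear on any right-hand side, so every candidate key must contain {D, E, P}.
{D, E, P}⁺ = {B, D, E, F, N, P}, which is all of the schema, so {D, E, P} is the only candidate key.

{D, E, P}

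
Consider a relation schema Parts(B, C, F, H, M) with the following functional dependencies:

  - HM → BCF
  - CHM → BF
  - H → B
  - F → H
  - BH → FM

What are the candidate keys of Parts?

(F); (H)

{F}⁺: F→H adds H; H→B adds B; BH→FM adds M; HM→BCF adds C → {B, C, F, H, M}.
{H}⁺: H→B adds B; BH→FM adds F, M; HM→BCF adds C → {B, C, F, H, M}.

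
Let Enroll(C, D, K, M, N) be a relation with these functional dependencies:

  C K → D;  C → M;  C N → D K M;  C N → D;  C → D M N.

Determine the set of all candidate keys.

C

Attribute C never appears on the right-hand side of any dependency, so C must belong to every candidate key.
{C}⁺ = {C, D, K, M, N}, which is all of the schema, so {C} is the only candidate key.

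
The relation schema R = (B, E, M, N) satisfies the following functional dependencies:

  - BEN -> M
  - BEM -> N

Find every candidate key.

(B, E, M); (B, E, N)

Attributes B, E never appear on any right-hand side, so every candidate key must contain {B, E}.
{B, E}⁺ = {B, E}, which is not all of the schema, so we must add further attributes.
{B, E, M}⁺: BEM→N adds N → {B, E, M, N}. Minimal: {E, M}⁺ = {E, M}; {B, M}⁺ = {B, M}; {B, E}⁺ = {B, E} — none reach the full schema.
{B, E, N}⁺: BEN→M adds M → {B, E, M, N}. Minimal: {E, N}⁺ = {E, N}; {B, N}⁺ = {B, N}; {B, E}⁺ = {B, E} — none reach the full schema.
Any other superkey contains one of these as a subset, so there are no further candidate keys.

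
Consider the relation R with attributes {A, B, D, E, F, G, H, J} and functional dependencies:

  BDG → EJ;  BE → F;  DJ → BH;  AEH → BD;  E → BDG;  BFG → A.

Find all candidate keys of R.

{E}⁺: E→BDG adds B, D, G; BDG→EJ adds J; BE→F adds F; DJ→BH adds H; BFG→A adds A → {A, B, D, E, F, G, H, J}.
{B, D, G}⁺: BDG→EJ adds E, J; BE→F adds F; DJ→BH adds H; BFG→A adds A → {A, B, D, E, F, G, H, J}.
{D, G, J}⁺: DJ→BH adds B, H; BDG→EJ adds E; BE→F adds F; BFG→A adds A → {A, B, D, E, F, G, H, J}.

E; BDG; DGJ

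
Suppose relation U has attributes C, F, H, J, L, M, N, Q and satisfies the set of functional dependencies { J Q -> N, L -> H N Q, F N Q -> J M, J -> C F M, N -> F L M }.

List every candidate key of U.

(L); (N); (J, Q)

{L}⁺: L→HNQ adds H, N, Q; N→FLM adds F, M; FNQ→JM adds J; J→CFM adds C → {C, F, H, J, L, M, N, Q}.
{N}⁺: N→FLM adds F, L, M; L→HNQ adds H, Q; FNQ→JM adds J; J→CFM adds C → {C, F, H, J, L, M, N, Q}.
{J, Q}⁺: JQ→N adds N; J→CFM adds C, F, M; N→FLM adds L; L→HNQ adds H → {C, F, H, J, L, M, N, Q}. Minimal: {Q}⁺ = {Q}; {J}⁺ = {C, F, J, M} — none reach the full schema.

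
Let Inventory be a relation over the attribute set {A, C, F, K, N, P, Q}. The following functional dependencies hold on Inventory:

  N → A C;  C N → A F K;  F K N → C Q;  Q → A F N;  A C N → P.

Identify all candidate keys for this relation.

{N}⁺: N→AC adds A, C; CN→AFK adds F, K; FKN→CQ adds Q; ACN→P adds P → {A, C, F, K, N, P, Q}.
{Q}⁺: Q→AFN adds A, F, N; N→AC adds C; CN→AFK adds K; ACN→P adds P → {A, C, F, K, N, P, Q}.

(N), (Q)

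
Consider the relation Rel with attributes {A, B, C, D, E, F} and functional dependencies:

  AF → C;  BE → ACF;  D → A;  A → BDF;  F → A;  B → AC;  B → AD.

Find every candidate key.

Attribute E never appears on the right-hand side of any dependency, so E must belong to every candidate key.
{E}⁺ = {E}, which is not all of the schema, so we must add further attributes.
{A, E}⁺: A→BDF adds B, D, F; B→AC adds C → {A, B, C, D, E, F}.
{B, E}⁺: BE→ACF adds A, C, F; A→BDF adds D → {A, B, C, D, E, F}.
{D, E}⁺: D→A adds A; A→BDF adds B, F; B→AC adds C → {A, B, C, D, E, F}.
{E, F}⁺: F→A adds A; AF→C adds C; A→BDF adds B, D → {A, B, C, D, E, F}.
Any other superkey contains one of these as a subset, so there are no further candidate keys.

{A, E}, {B, E}, {D, E}, {E, F}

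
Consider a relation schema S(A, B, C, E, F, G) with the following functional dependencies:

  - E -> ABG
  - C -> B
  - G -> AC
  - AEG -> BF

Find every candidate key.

{E}

Attribute E never appears on the right-hand side of any dependency, so E must belong to every candidate key.
{E}⁺ = {A, B, C, E, F, G}, which is all of the schema, so {E} is the only candidate key.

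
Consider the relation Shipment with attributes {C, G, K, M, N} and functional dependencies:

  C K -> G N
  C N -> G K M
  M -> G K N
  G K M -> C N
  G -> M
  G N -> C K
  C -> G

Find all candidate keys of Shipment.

(C); (G); (M)

{C}⁺: C→G adds G; G→M adds M; M→GKN adds K, N → {C, G, K, M, N}.
{G}⁺: G→M adds M; M→GKN adds K, N; GKM→CN adds C → {C, G, K, M, N}.
{M}⁺: M→GKN adds G, K, N; GKM→CN adds C → {C, G, K, M, N}.
Any other superkey contains one of these as a subset, so there are no further candidate keys.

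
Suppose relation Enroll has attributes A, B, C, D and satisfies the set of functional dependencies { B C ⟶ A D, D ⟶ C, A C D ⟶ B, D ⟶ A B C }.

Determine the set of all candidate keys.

{D}⁺: D→C adds C; D→ABC adds A, B → {A, B, C, D}.
{B, C}⁺: BC→AD adds A, D → {A, B, C, D}. Minimal: {C}⁺ = {C}; {B}⁺ = {B} — none reach the full schema.

(D); (B, C)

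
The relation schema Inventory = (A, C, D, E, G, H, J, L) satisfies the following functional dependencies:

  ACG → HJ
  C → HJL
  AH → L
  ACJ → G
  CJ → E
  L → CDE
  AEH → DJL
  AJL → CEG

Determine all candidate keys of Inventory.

Attribute A never appears on the right-hand side of any dependency, so A must belong to every candidate key.
{A}⁺ = {A}, which is not all of the schema, so we must add further attributes.
{A, C}⁺: C→HJL adds H, J, L; ACJ→G adds G; CJ→E adds E; L→CDE adds D → {A, C, D, E, G, H, J, L}. Minimal: {C}⁺ = {C, D, E, H, J, L}; {A}⁺ = {A} — none reach the full schema.
{A, H}⁺: AH→L adds L; L→CDE adds C, D, E; AEH→DJL adds J; AJL→CEG adds G → {A, C, D, E, G, H, J, L}. Minimal: {H}⁺ = {H}; {A}⁺ = {A} — none reach the full schema.
{A, L}⁺: L→CDE adds C, D, E; C→HJL adds H, J; ACJ→G adds G → {A, C, D, E, G, H, J, L}. Minimal: {L}⁺ = {C, D, E, H, J, L}; {A}⁺ = {A} — none reach the full schema.

AC, AH, AL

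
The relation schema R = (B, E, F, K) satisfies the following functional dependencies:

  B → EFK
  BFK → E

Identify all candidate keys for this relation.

Attribute B never appears on the right-hand side of any dependency, so B must belong to every candidate key.
{B}⁺ = {B, E, F, K}, which is all of the schema, so {B} is the only candidate key.

{B}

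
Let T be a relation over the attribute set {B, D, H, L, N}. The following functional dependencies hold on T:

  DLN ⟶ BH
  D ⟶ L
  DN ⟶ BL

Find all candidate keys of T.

(D, N)

Attributes D, N never appear on any right-hand side, so every candidate key must contain {D, N}.
{D, N}⁺ = {B, D, H, L, N}, which is all of the schema, so {D, N} is the only candidate key.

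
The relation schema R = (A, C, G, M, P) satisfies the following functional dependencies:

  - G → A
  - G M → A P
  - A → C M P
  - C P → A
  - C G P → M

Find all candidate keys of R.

Attribute G never appears on the right-hand side of any dependency, so G must belong to every candidate key.
{G}⁺ = {A, C, G, M, P}, which is all of the schema, so {G} is the only candidate key.

G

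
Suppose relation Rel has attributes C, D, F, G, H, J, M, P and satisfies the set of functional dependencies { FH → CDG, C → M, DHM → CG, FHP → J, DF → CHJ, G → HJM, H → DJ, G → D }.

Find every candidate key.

DFP, FGP, FHP

Attributes F, P never appear on any right-hand side, so every candidate key must contain {F, P}.
{F, P}⁺ = {F, P}, which is not all of the schema, so we must add further attributes.
{D, F, P}⁺: DF→CHJ adds C, H, J; FH→CDG adds G; C→M adds M → {C, D, F, G, H, J, M, P}.
{F, G, P}⁺: G→HJM adds H, J, M; H→DJ adds D; FH→CDG adds C → {C, D, F, G, H, J, M, P}.
{F, H, P}⁺: FH→CDG adds C, D, G; C→M adds M; FHP→J adds J → {C, D, F, G, H, J, M, P}.
Any other superkey contains one of these as a subset, so there are no further candidate keys.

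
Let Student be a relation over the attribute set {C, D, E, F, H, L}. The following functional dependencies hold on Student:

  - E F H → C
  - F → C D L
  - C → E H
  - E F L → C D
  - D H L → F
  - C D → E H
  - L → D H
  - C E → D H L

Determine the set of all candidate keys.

{C}⁺: C→EH adds E, H; CE→DHL adds D, L; DHL→F adds F → {C, D, E, F, H, L}.
{F}⁺: F→CDL adds C, D, L; C→EH adds E, H → {C, D, E, F, H, L}.
{L}⁺: L→DH adds D, H; DHL→F adds F; F→CDL adds C; C→EH adds E → {C, D, E, F, H, L}.
Any other superkey contains one of these as a subset, so there are no further candidate keys.

C; F; L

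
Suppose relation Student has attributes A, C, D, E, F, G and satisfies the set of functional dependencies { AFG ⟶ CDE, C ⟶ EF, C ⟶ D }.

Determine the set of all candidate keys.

Attributes A, G never appear on any right-hand side, so every candidate key must contain {A, G}.
{A, G}⁺ = {A, G}, which is not all of the schema, so we must add further attributes.
{A, C, G}⁺: C→EF adds E, F; C→D adds D → {A, C, D, E, F, G}. Minimal: {C, G}⁺ = {C, D, E, F, G}; {A, G}⁺ = {A, G}; {A, C}⁺ = {A, C, D, E, F} — none reach the full schema.
{A, F, G}⁺: AFG→CDE adds C, D, E → {A, C, D, E, F, G}. Minimal: {F, G}⁺ = {F, G}; {A, G}⁺ = {A, G}; {A, F}⁺ = {A, F} — none reach the full schema.
Any other superkey contains one of these as a subset, so there are no further candidate keys.

{A, C, G}; {A, F, G}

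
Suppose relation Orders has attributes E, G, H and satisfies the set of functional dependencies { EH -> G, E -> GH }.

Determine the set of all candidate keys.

Attribute E never appears on the right-hand side of any dependency, so E must belong to every candidate key.
{E}⁺ = {E, G, H}, which is all of the schema, so {E} is the only candidate key.

{E}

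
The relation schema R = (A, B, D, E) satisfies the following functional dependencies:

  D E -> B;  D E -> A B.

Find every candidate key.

{D, E}⁺: DE→B adds B; DE→AB adds A → {A, B, D, E}.
No other minimal superkey exists.

(D, E)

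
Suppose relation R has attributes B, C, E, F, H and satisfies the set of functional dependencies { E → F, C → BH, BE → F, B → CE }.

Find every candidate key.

{B}; {C}

{B}⁺: B→CE adds C, E; E→F adds F; C→BH adds H → {B, C, E, F, H}.
{C}⁺: C→BH adds B, H; B→CE adds E; E→F adds F → {B, C, E, F, H}.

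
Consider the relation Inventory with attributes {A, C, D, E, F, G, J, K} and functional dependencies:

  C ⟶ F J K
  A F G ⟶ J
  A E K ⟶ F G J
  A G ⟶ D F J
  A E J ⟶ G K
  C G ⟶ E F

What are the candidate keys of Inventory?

Attributes A, C never appear on any right-hand side, so every candidate key must contain {A, C}.
{A, C}⁺ = {A, C, F, J, K}, which is not all of the schema, so we must add further attributes.
{A, C, E}⁺: C→FJK adds F, J, K; AEK→FGJ adds G; AG→DFJ adds D → {A, C, D, E, F, G, J, K}.
{A, C, G}⁺: C→FJK adds F, J, K; AG→DFJ adds D; CG→EF adds E → {A, C, D, E, F, G, J, K}.
Any other superkey contains one of these as a subset, so there are no further candidate keys.

(A, C, E), (A, C, G)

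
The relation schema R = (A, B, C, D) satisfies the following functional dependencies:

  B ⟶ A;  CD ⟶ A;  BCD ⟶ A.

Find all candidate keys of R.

(B, C, D)

Attributes B, C, D never appear on any right-hand side, so every candidate key must contain {B, C, D}.
{B, C, D}⁺ = {A, B, C, D}, which is all of the schema, so {B, C, D} is the only candidate key.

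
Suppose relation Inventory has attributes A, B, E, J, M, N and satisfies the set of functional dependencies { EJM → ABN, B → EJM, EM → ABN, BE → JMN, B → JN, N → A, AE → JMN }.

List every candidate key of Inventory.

{B}⁺: B→EJM adds E, J, M; EM→ABN adds A, N → {A, B, E, J, M, N}.
{A, E}⁺: AE→JMN adds J, M, N; EJM→ABN adds B → {A, B, E, J, M, N}. Minimal: {E}⁺ = {E}; {A}⁺ = {A} — none reach the full schema.
{E, M}⁺: EM→ABN adds A, B, N; BE→JMN adds J → {A, B, E, J, M, N}. Minimal: {M}⁺ = {M}; {E}⁺ = {E} — none reach the full schema.
{E, N}⁺: N→A adds A; AE→JMN adds J, M; EJM→ABN adds B → {A, B, E, J, M, N}. Minimal: {N}⁺ = {A, N}; {E}⁺ = {E} — none reach the full schema.

{B}; {A, E}; {E, M}; {E, N}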